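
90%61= 29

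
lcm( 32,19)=608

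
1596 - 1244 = 352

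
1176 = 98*12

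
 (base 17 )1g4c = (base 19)17C3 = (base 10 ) 9617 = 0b10010110010001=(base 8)22621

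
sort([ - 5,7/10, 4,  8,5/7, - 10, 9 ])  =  [ - 10,  -  5,7/10, 5/7, 4, 8, 9 ] 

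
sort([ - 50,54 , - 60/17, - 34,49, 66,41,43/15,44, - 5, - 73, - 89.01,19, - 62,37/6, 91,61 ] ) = [ - 89.01, - 73, - 62, - 50, - 34, - 5, - 60/17, 43/15, 37/6, 19, 41,44,49,54, 61,66  ,  91]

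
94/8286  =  47/4143= 0.01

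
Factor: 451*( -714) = - 322014 = - 2^1*3^1*7^1*11^1*17^1 * 41^1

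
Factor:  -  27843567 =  - 3^1* 29^1 *320041^1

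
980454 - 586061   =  394393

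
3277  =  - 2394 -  - 5671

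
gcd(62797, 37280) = 1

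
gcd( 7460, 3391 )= 1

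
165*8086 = 1334190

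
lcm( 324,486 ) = 972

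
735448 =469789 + 265659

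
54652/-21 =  - 2603 + 11/21 = - 2602.48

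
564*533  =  300612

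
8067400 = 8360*965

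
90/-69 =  - 30/23 = - 1.30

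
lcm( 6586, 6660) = 592740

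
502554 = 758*663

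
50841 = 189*269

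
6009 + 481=6490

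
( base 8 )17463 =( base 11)6001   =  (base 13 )3835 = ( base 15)2577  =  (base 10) 7987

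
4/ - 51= -4/51= - 0.08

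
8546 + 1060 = 9606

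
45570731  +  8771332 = 54342063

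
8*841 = 6728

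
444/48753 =148/16251 = 0.01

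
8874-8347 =527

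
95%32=31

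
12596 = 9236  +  3360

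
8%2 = 0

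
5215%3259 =1956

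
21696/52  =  417 + 3/13= 417.23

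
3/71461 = 3/71461 = 0.00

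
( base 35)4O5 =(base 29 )6O3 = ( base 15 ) 1A80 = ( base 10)5745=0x1671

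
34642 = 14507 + 20135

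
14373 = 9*1597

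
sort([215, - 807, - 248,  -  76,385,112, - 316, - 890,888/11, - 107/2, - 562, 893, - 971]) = [ - 971, - 890, - 807,-562, - 316, - 248, - 76, - 107/2,888/11,112,215,385,893]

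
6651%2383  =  1885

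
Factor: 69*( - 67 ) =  - 3^1*23^1*67^1 = - 4623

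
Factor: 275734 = 2^1*137867^1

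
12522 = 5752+6770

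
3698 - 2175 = 1523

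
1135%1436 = 1135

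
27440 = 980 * 28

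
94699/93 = 94699/93= 1018.27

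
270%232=38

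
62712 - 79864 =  - 17152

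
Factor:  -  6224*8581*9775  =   - 522064607600=   - 2^4*5^2 *17^1 * 23^1*389^1*8581^1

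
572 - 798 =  - 226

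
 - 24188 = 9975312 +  - 9999500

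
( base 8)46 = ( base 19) 20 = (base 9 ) 42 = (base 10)38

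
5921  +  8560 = 14481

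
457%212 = 33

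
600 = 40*15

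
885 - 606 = 279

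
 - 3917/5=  - 3917/5 = - 783.40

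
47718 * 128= 6107904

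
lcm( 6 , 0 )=0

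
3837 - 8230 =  - 4393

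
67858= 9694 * 7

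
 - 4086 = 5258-9344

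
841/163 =841/163 = 5.16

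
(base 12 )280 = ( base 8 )600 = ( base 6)1440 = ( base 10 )384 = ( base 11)31A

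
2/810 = 1/405 = 0.00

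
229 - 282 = -53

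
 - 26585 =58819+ - 85404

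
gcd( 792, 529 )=1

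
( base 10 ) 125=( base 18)6h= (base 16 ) 7D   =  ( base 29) 49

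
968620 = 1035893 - 67273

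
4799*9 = 43191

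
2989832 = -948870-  - 3938702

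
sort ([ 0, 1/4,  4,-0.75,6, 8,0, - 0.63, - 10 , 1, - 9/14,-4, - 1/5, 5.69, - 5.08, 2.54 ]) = [ - 10, - 5.08,-4 , - 0.75,-9/14, - 0.63,  -  1/5, 0,0,  1/4,  1,2.54, 4, 5.69, 6, 8]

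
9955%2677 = 1924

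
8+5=13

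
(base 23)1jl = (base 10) 987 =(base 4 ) 33123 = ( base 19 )2DI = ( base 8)1733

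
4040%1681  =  678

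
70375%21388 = 6211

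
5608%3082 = 2526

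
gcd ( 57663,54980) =1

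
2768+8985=11753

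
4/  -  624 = -1 + 155/156= - 0.01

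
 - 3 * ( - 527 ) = 1581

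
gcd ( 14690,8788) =26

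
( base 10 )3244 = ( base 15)E64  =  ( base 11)248a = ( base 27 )4c4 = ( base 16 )CAC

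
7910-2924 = 4986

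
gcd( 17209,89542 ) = 1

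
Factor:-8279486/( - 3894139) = 2^1 *17^ (-1 ) *37^( - 1)*41^( - 1)*151^( - 1 ) *251^1*16493^1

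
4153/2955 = 4153/2955=   1.41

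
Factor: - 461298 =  - 2^1*3^1*76883^1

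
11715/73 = 11715/73 = 160.48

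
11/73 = 11/73 = 0.15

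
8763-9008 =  - 245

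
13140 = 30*438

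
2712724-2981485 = -268761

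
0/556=0= 0.00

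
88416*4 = 353664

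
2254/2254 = 1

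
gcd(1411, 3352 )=1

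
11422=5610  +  5812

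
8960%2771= 647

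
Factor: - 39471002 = -2^1*101^1 * 195401^1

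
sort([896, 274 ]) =[ 274,896]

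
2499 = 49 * 51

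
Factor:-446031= -3^2 * 49559^1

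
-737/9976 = -737/9976 = - 0.07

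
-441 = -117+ - 324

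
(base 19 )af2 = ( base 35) 36c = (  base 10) 3897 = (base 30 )49R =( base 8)7471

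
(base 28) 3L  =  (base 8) 151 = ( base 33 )36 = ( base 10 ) 105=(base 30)3F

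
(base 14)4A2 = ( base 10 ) 926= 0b1110011110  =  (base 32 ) su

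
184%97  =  87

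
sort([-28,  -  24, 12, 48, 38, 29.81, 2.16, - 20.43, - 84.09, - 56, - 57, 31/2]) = [ - 84.09 ,-57,-56,-28,  -  24,-20.43, 2.16, 12, 31/2, 29.81,38,  48]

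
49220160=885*55616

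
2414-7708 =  - 5294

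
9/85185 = 1/9465 = 0.00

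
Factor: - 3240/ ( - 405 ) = 2^3 = 8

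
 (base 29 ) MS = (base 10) 666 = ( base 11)556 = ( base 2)1010011010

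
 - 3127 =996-4123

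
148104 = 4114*36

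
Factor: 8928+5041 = 13969 =61^1*229^1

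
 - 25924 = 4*( - 6481 )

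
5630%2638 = 354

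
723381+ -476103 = 247278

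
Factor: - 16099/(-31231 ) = 17^1*947^1*31231^( -1 ) 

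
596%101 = 91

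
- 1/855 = -1/855 =- 0.00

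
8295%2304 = 1383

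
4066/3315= 4066/3315 = 1.23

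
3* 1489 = 4467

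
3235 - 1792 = 1443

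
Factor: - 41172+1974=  - 39198 = - 2^1*3^1*47^1*139^1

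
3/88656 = 1/29552 = 0.00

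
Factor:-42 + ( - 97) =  - 139 = - 139^1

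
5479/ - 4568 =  - 5479/4568 = -1.20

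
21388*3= 64164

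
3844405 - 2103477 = 1740928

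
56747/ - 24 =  - 2365  +  13/24 =- 2364.46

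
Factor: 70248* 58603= 4116743544 =2^3*3^1*2927^1 * 58603^1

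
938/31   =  30 + 8/31 = 30.26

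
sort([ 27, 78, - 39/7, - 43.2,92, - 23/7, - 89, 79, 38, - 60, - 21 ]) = [-89, - 60, - 43.2,  -  21, - 39/7,-23/7,27,38,78, 79,92]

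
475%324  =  151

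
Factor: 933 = 3^1*311^1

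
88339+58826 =147165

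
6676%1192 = 716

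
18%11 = 7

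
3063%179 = 20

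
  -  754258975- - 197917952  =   - 556341023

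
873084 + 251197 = 1124281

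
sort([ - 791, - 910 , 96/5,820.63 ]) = [ - 910, -791 , 96/5,  820.63]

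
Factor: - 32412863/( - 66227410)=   2^ ( - 1 )*5^( - 1 )*7^2*37^ (-1 )*167^1*233^1 * 10529^ ( - 1 ) = 1906639/3895730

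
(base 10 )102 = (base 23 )4a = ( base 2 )1100110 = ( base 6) 250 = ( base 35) 2W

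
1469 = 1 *1469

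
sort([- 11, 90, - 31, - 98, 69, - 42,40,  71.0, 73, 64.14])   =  [ - 98,- 42,  -  31, - 11,40, 64.14, 69,71.0, 73, 90]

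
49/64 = 49/64 = 0.77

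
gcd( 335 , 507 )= 1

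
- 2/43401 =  - 1 + 43399/43401 =- 0.00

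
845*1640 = 1385800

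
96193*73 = 7022089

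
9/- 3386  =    -  9/3386 = - 0.00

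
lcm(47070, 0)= 0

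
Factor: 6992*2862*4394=87928790976 = 2^6*3^3* 13^3* 19^1*23^1*53^1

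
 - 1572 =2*( - 786)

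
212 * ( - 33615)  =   - 7126380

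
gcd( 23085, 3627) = 9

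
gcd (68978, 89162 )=2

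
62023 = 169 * 367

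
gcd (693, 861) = 21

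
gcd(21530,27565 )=5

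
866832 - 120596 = 746236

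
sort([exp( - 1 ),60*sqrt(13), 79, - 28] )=[ - 28,exp ( - 1), 79 , 60*sqrt( 13)]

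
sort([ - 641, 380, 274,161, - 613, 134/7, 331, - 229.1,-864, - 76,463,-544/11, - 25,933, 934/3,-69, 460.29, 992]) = [ - 864, - 641,  -  613,  -  229.1,  -  76,-69, - 544/11, - 25,  134/7 , 161, 274,934/3,  331,380,460.29 , 463, 933, 992]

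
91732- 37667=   54065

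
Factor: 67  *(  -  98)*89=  - 2^1 * 7^2*67^1 * 89^1 = - 584374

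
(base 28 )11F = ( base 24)1AB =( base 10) 827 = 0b1100111011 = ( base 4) 30323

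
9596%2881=953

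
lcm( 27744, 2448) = 83232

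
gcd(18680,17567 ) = 1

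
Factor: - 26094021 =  - 3^1*67^1*131^1  *991^1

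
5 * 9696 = 48480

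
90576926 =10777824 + 79799102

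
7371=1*7371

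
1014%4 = 2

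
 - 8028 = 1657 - 9685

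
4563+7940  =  12503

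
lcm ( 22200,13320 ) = 66600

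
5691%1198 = 899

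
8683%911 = 484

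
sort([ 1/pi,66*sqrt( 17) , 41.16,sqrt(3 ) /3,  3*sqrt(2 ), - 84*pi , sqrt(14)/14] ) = [ - 84*pi,sqrt(14 )/14,1/pi, sqrt(3 ) /3,3*sqrt( 2 ), 41.16,66*sqrt ( 17 )]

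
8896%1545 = 1171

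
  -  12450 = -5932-6518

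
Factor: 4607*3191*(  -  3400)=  - 49983185800 = - 2^3*5^2*17^2*271^1*3191^1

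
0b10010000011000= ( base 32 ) 90O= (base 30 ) A80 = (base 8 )22030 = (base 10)9240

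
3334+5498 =8832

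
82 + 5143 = 5225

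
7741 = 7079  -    -  662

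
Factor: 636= 2^2*3^1*53^1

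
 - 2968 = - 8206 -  - 5238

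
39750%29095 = 10655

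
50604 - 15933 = 34671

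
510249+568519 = 1078768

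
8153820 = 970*8406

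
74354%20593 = 12575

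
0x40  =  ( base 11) 59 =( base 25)2E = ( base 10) 64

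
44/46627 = 44/46627 = 0.00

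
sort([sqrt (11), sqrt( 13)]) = [sqrt( 11), sqrt( 13 )] 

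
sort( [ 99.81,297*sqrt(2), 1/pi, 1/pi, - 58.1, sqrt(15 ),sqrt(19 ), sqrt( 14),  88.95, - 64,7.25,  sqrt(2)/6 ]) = [-64,  -  58.1, sqrt(2)/6, 1/pi,1/pi,sqrt(14),sqrt (15),sqrt ( 19), 7.25,88.95, 99.81,297*sqrt( 2 )]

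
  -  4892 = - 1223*4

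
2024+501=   2525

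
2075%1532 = 543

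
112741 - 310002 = - 197261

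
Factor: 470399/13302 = 2^ ( - 1 )*3^(  -  2)*739^( - 1) * 470399^1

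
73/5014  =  73/5014= 0.01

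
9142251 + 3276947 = 12419198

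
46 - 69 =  - 23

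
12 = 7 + 5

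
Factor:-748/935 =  - 4/5 = -  2^2 * 5^( - 1)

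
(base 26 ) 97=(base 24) A1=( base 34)73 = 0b11110001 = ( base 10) 241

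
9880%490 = 80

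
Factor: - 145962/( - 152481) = 918/959 = 2^1 * 3^3 * 7^( - 1 )*17^1 * 137^( - 1)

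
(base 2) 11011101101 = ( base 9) 2380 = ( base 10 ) 1773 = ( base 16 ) 6ED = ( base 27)2BI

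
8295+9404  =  17699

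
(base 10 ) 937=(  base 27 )17j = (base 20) 26h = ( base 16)3a9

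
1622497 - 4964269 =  - 3341772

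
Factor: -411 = -3^1*137^1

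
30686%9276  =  2858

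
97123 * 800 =77698400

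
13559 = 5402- - 8157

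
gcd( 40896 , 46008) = 5112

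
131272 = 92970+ 38302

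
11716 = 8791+2925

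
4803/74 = 64 + 67/74 = 64.91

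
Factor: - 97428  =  -2^2*3^1 * 23^1*353^1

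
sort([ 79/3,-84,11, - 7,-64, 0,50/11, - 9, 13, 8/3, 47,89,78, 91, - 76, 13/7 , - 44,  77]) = [ - 84, - 76, - 64,-44, - 9, - 7,0, 13/7, 8/3, 50/11,11, 13, 79/3,47, 77,  78 , 89, 91 ]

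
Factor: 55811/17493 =67/21 = 3^(-1 ) * 7^ ( - 1)*67^1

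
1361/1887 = 1361/1887 = 0.72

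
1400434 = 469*2986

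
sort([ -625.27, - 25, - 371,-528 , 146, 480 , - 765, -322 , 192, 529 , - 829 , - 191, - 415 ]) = [ - 829,  -  765, - 625.27, - 528 ,-415 , -371,-322, - 191,-25 , 146,192, 480, 529]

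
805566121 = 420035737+385530384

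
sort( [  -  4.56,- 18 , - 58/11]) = [-18, - 58/11, - 4.56] 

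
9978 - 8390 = 1588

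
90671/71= 1277 + 4/71= 1277.06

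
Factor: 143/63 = 3^( - 2)*7^( - 1)*11^1 * 13^1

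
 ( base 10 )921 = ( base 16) 399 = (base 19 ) 2a9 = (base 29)12m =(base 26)19B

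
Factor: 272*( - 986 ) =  - 268192 = - 2^5*17^2* 29^1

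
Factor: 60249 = 3^1*7^1  *  19^1*151^1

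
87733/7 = 12533 +2/7 = 12533.29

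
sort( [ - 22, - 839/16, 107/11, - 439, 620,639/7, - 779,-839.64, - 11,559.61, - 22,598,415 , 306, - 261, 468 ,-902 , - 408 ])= [ - 902, - 839.64, - 779,-439, - 408, - 261, - 839/16, - 22, - 22, - 11, 107/11, 639/7,306, 415, 468,559.61,598, 620]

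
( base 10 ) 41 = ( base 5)131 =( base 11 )38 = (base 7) 56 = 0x29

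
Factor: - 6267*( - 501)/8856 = 2^( - 3 )*3^(- 1)  *41^(-1 )*167^1 * 2089^1 = 348863/984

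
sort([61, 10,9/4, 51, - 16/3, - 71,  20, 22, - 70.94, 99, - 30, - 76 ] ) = [-76, - 71, -70.94, - 30, - 16/3, 9/4,10, 20, 22,51, 61,99]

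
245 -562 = - 317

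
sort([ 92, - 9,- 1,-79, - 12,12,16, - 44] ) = [ - 79, - 44, - 12, - 9, - 1,12, 16,92]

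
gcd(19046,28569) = 9523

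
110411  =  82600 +27811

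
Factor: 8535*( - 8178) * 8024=  -  560069021520 = - 2^4*3^2*5^1 * 17^1*29^1*47^1*59^1* 569^1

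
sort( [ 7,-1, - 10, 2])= [ - 10,- 1, 2,7]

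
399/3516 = 133/1172 = 0.11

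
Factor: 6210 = 2^1*3^3*5^1 * 23^1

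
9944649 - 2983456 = 6961193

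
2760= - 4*(-690)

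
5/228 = 5/228  =  0.02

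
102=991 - 889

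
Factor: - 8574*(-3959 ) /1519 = 33944466/1519 = 2^1*3^1*7^ (-2)*31^(  -  1)*37^1*107^1*1429^1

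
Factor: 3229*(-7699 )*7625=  - 189558041375 = - 5^3*61^1*3229^1*7699^1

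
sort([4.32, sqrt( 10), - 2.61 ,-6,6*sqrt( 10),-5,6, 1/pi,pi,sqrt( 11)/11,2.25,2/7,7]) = [ - 6, - 5,-2.61, 2/7, sqrt( 11 )/11,1/pi, 2.25,pi, sqrt( 10 ),4.32,6,  7,6*sqrt( 10 )] 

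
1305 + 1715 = 3020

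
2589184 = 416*6224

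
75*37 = 2775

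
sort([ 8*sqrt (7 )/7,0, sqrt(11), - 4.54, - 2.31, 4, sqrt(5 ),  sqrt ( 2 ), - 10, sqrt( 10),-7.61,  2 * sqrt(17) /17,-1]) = [- 10, - 7.61, - 4.54,-2.31, - 1,0, 2*sqrt(17)/17, sqrt(2),sqrt(5),  8*sqrt(7)/7 , sqrt(10), sqrt(11), 4]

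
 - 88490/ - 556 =44245/278  =  159.15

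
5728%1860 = 148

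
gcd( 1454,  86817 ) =1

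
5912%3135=2777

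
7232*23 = 166336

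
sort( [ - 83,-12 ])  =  [ - 83, -12 ]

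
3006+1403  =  4409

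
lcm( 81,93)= 2511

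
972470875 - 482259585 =490211290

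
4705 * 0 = 0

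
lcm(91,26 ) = 182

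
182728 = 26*7028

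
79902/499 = 79902/499  =  160.12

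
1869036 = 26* 71886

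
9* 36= 324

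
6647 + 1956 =8603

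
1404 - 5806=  - 4402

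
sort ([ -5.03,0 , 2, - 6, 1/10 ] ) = [ - 6, - 5.03,0,1/10,  2]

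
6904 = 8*863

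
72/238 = 36/119 = 0.30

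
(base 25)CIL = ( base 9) 11836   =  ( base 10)7971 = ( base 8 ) 17443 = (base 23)f1d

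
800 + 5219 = 6019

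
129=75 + 54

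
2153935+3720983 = 5874918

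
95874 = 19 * 5046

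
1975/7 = 282 + 1/7 = 282.14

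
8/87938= 4/43969 = 0.00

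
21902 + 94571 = 116473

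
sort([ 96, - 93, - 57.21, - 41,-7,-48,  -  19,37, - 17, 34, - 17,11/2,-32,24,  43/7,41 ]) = [ - 93,  -  57.21, - 48,-41,  -  32,-19,  -  17, - 17,- 7, 11/2, 43/7,  24, 34,37,41,96 ]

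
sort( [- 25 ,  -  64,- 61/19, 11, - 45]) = [-64,-45, -25, - 61/19,  11]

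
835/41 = 835/41 = 20.37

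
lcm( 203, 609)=609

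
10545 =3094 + 7451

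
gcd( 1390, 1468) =2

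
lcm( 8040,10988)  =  329640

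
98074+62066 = 160140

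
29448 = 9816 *3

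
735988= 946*778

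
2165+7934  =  10099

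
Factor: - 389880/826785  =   - 2^3*3^1*19^1*967^( - 1 ) = -456/967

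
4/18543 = 4/18543  =  0.00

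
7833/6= 1305  +  1/2 =1305.50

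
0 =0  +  0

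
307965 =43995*7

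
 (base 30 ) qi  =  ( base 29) RF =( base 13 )495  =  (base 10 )798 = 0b1100011110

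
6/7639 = 6/7639 = 0.00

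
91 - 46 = 45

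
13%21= 13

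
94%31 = 1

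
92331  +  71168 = 163499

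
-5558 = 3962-9520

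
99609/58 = 1717 + 23/58 = 1717.40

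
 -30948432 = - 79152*391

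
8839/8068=1 + 771/8068 = 1.10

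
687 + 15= 702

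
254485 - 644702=-390217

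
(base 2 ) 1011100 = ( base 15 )62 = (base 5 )332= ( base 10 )92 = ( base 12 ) 78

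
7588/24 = 316 + 1/6 = 316.17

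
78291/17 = 78291/17 = 4605.35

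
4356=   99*44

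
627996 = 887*708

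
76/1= 76 = 76.00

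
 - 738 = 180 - 918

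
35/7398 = 35/7398 = 0.00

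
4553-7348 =-2795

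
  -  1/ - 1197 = 1/1197 = 0.00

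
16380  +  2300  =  18680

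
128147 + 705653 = 833800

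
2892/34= 1446/17 = 85.06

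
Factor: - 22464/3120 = -2^2*3^2 * 5^( - 1 ) = - 36/5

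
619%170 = 109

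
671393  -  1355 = 670038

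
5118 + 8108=13226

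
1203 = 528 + 675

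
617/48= 12 +41/48 = 12.85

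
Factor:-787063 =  - 179^1*4397^1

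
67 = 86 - 19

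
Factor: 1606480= 2^4 *5^1*43^1*467^1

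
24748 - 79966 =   -  55218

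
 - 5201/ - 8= 650 + 1/8 = 650.12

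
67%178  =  67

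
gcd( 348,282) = 6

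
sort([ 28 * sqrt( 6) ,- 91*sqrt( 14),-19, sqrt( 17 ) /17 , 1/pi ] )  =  [-91*sqrt( 14),-19,sqrt(17 ) /17,1/pi,28 *sqrt( 6)] 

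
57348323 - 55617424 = 1730899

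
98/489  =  98/489 =0.20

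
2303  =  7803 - 5500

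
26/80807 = 26/80807 = 0.00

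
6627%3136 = 355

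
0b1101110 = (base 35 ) 35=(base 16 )6e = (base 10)110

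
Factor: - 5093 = -11^1*463^1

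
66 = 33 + 33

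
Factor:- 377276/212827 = - 2^2*257^1*367^1*212827^( - 1) 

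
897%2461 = 897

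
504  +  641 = 1145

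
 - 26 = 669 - 695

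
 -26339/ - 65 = 405 + 14/65 = 405.22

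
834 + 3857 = 4691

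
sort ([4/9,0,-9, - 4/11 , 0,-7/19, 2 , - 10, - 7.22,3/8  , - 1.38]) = [ - 10, - 9,-7.22,-1.38, - 7/19, - 4/11, 0,0,3/8, 4/9, 2 ] 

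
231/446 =231/446 = 0.52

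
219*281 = 61539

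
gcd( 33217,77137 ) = 1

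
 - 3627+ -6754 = -10381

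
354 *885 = 313290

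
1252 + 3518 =4770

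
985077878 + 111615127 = 1096693005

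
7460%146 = 14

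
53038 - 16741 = 36297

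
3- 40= - 37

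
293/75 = 293/75 = 3.91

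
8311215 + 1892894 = 10204109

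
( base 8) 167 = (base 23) 54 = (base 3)11102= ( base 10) 119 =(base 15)7e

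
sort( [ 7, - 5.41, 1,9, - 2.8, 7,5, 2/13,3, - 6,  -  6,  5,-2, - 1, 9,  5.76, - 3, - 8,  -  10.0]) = [ - 10.0, - 8 , - 6, - 6, - 5.41, - 3,-2.8, - 2, - 1, 2/13,1,3, 5,  5, 5.76,7, 7, 9, 9]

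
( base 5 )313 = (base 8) 123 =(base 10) 83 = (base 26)35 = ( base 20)43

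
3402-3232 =170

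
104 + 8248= 8352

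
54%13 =2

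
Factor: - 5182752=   -  2^5*3^1  *  53987^1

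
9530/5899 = 9530/5899 = 1.62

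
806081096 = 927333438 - 121252342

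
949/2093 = 73/161 = 0.45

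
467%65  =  12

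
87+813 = 900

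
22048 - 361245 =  - 339197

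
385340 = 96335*4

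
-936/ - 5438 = 468/2719 = 0.17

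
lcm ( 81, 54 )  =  162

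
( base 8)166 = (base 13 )91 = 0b1110110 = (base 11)A8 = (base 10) 118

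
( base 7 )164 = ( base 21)4b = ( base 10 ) 95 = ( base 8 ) 137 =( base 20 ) 4f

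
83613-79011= 4602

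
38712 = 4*9678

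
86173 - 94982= - 8809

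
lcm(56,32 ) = 224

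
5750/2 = 2875= 2875.00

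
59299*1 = 59299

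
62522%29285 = 3952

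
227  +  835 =1062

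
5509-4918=591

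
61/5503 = 61/5503 = 0.01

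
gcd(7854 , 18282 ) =66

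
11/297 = 1/27=0.04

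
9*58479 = 526311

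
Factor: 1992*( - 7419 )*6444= - 95233607712  =  - 2^5*3^4*83^1 * 179^1*2473^1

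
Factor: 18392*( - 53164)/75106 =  - 2^4*11^2*17^( - 1)*19^1 * 47^( - 2 )*13291^1 = - 488896144/37553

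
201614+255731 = 457345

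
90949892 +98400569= 189350461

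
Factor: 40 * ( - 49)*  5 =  - 2^3 * 5^2 * 7^2 = - 9800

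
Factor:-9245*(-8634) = 79821330 = 2^1*3^1*5^1 * 43^2*1439^1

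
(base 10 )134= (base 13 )A4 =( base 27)4q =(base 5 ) 1014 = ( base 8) 206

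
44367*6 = 266202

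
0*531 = 0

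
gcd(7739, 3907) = 1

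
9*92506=832554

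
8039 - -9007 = 17046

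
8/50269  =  8/50269 = 0.00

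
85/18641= 85/18641  =  0.00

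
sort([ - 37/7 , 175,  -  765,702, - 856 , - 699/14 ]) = [ - 856,-765, - 699/14, - 37/7,175,  702 ] 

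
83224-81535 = 1689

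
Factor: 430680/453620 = 582/613=2^1*3^1 * 97^1*613^( - 1)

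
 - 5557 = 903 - 6460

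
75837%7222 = 3617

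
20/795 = 4/159 = 0.03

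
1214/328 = 3 + 115/164 = 3.70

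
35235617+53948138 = 89183755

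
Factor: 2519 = 11^1*229^1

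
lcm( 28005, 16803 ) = 84015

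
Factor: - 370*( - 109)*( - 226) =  - 9114580 = - 2^2*5^1*37^1*109^1*  113^1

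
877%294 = 289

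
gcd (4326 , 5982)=6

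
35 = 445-410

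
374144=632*592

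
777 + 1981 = 2758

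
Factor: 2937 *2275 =6681675= 3^1*5^2*7^1*11^1*13^1*89^1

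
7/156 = 7/156  =  0.04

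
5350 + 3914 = 9264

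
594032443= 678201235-84168792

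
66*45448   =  2999568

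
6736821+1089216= 7826037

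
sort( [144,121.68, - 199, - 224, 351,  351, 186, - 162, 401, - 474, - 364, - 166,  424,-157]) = [ - 474, - 364, - 224, - 199 , - 166, - 162, - 157,121.68, 144, 186, 351 , 351, 401,  424]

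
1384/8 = 173 = 173.00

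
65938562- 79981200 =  - 14042638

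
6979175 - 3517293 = 3461882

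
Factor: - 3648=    - 2^6*3^1*19^1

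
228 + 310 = 538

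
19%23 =19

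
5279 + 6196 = 11475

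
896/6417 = 896/6417 = 0.14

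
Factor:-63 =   -  3^2 * 7^1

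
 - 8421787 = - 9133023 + 711236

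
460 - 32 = 428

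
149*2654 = 395446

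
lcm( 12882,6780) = 128820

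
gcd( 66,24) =6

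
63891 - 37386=26505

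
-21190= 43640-64830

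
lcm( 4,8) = 8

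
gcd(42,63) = 21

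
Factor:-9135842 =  -2^1*227^1 * 20123^1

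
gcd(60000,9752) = 8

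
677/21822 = 677/21822= 0.03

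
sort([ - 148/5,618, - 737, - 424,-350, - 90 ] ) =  [ - 737, - 424, - 350, - 90, - 148/5, 618] 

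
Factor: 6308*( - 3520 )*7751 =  - 2^8*5^1*11^1*19^1*23^1*83^1*337^1 = -172104444160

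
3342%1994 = 1348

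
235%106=23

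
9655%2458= 2281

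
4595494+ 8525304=13120798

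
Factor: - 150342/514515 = - 50114/171505=   - 2^1*5^( - 1)*25057^1*34301^( - 1) 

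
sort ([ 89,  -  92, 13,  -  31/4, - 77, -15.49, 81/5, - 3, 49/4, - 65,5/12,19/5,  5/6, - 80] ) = [ -92, - 80, - 77,-65, - 15.49, - 31/4, - 3,  5/12, 5/6 , 19/5, 49/4, 13,81/5 , 89]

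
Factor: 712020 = 2^2*3^1*5^1*11867^1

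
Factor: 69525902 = 2^1*19^1*1829629^1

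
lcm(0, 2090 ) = 0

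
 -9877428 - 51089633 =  - 60967061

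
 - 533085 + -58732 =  - 591817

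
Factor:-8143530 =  - 2^1*3^1*5^1*271451^1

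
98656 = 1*98656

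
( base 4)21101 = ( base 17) 20f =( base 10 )593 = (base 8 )1121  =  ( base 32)IH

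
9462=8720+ 742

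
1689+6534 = 8223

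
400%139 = 122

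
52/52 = 1 = 1.00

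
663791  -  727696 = -63905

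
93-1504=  - 1411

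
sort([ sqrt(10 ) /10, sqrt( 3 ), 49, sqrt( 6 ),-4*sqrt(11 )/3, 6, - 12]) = [-12, - 4*sqrt( 11)/3,sqrt( 10 ) /10, sqrt( 3 ),sqrt(6 ),  6 , 49]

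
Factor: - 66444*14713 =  - 977590572 = -2^2*3^1*7^2*113^1*14713^1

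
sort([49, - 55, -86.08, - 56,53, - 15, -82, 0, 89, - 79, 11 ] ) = [ - 86.08, - 82, - 79, - 56, - 55, - 15,0, 11, 49, 53,89 ] 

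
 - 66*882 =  -58212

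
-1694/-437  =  3 + 383/437 = 3.88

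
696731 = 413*1687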